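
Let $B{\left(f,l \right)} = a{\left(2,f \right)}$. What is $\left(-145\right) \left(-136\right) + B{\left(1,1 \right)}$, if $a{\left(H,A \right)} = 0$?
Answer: $19720$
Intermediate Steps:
$B{\left(f,l \right)} = 0$
$\left(-145\right) \left(-136\right) + B{\left(1,1 \right)} = \left(-145\right) \left(-136\right) + 0 = 19720 + 0 = 19720$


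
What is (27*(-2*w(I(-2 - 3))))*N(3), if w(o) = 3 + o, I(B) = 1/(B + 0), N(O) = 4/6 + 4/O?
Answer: -1512/5 ≈ -302.40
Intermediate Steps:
N(O) = ⅔ + 4/O (N(O) = 4*(⅙) + 4/O = ⅔ + 4/O)
I(B) = 1/B
(27*(-2*w(I(-2 - 3))))*N(3) = (27*(-2*(3 + 1/(-2 - 3))))*(⅔ + 4/3) = (27*(-2*(3 + 1/(-5))))*(⅔ + 4*(⅓)) = (27*(-2*(3 - ⅕)))*(⅔ + 4/3) = (27*(-2*14/5))*2 = (27*(-28/5))*2 = -756/5*2 = -1512/5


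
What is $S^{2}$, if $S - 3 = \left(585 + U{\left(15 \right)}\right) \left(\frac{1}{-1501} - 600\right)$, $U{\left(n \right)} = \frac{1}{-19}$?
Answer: $\frac{100183963668845317849}{813333361} \approx 1.2318 \cdot 10^{11}$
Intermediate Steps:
$U{\left(n \right)} = - \frac{1}{19}$
$S = - \frac{10009193957}{28519}$ ($S = 3 + \left(585 - \frac{1}{19}\right) \left(\frac{1}{-1501} - 600\right) = 3 + \frac{11114 \left(- \frac{1}{1501} - 600\right)}{19} = 3 + \frac{11114}{19} \left(- \frac{900601}{1501}\right) = 3 - \frac{10009279514}{28519} = - \frac{10009193957}{28519} \approx -3.5097 \cdot 10^{5}$)
$S^{2} = \left(- \frac{10009193957}{28519}\right)^{2} = \frac{100183963668845317849}{813333361}$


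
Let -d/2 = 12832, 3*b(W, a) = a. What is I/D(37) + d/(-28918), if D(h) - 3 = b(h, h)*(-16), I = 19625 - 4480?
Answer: -649463609/8429597 ≈ -77.046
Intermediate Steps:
I = 15145
b(W, a) = a/3
d = -25664 (d = -2*12832 = -25664)
D(h) = 3 - 16*h/3 (D(h) = 3 + (h/3)*(-16) = 3 - 16*h/3)
I/D(37) + d/(-28918) = 15145/(3 - 16/3*37) - 25664/(-28918) = 15145/(3 - 592/3) - 25664*(-1/28918) = 15145/(-583/3) + 12832/14459 = 15145*(-3/583) + 12832/14459 = -45435/583 + 12832/14459 = -649463609/8429597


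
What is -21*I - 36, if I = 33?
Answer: -729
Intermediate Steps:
-21*I - 36 = -21*33 - 36 = -693 - 36 = -729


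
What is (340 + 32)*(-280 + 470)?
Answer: 70680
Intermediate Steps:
(340 + 32)*(-280 + 470) = 372*190 = 70680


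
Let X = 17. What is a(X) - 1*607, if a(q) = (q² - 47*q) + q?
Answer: -1100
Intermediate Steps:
a(q) = q² - 46*q
a(X) - 1*607 = 17*(-46 + 17) - 1*607 = 17*(-29) - 607 = -493 - 607 = -1100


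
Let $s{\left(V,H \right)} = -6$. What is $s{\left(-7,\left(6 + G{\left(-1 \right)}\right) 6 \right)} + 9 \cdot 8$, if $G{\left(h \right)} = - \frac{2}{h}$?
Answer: $66$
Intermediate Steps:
$s{\left(-7,\left(6 + G{\left(-1 \right)}\right) 6 \right)} + 9 \cdot 8 = -6 + 9 \cdot 8 = -6 + 72 = 66$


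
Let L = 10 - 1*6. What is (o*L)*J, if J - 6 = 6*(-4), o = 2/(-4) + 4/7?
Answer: -36/7 ≈ -5.1429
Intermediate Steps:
L = 4 (L = 10 - 6 = 4)
o = 1/14 (o = 2*(-¼) + 4*(⅐) = -½ + 4/7 = 1/14 ≈ 0.071429)
J = -18 (J = 6 + 6*(-4) = 6 - 24 = -18)
(o*L)*J = ((1/14)*4)*(-18) = (2/7)*(-18) = -36/7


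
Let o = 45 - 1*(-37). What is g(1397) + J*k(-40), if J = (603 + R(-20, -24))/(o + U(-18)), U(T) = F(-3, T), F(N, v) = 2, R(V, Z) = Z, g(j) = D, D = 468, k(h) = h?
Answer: 1346/7 ≈ 192.29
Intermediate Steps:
g(j) = 468
U(T) = 2
o = 82 (o = 45 + 37 = 82)
J = 193/28 (J = (603 - 24)/(82 + 2) = 579/84 = 579*(1/84) = 193/28 ≈ 6.8929)
g(1397) + J*k(-40) = 468 + (193/28)*(-40) = 468 - 1930/7 = 1346/7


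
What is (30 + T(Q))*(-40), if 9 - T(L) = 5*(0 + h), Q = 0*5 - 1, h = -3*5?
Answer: -4560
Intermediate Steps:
h = -15
Q = -1 (Q = 0 - 1 = -1)
T(L) = 84 (T(L) = 9 - 5*(0 - 15) = 9 - 5*(-15) = 9 - 1*(-75) = 9 + 75 = 84)
(30 + T(Q))*(-40) = (30 + 84)*(-40) = 114*(-40) = -4560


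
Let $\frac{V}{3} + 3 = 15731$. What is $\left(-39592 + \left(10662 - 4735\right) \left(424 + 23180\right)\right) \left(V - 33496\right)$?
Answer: $1914421693408$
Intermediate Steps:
$V = 47184$ ($V = -9 + 3 \cdot 15731 = -9 + 47193 = 47184$)
$\left(-39592 + \left(10662 - 4735\right) \left(424 + 23180\right)\right) \left(V - 33496\right) = \left(-39592 + \left(10662 - 4735\right) \left(424 + 23180\right)\right) \left(47184 - 33496\right) = \left(-39592 + 5927 \cdot 23604\right) 13688 = \left(-39592 + 139900908\right) 13688 = 139861316 \cdot 13688 = 1914421693408$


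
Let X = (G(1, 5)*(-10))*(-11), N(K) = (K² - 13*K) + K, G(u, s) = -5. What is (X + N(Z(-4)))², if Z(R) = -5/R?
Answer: 81270225/256 ≈ 3.1746e+5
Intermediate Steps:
N(K) = K² - 12*K
X = -550 (X = -5*(-10)*(-11) = 50*(-11) = -550)
(X + N(Z(-4)))² = (-550 + (-5/(-4))*(-12 - 5/(-4)))² = (-550 + (-5*(-¼))*(-12 - 5*(-¼)))² = (-550 + 5*(-12 + 5/4)/4)² = (-550 + (5/4)*(-43/4))² = (-550 - 215/16)² = (-9015/16)² = 81270225/256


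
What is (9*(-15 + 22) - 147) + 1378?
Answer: 1294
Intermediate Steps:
(9*(-15 + 22) - 147) + 1378 = (9*7 - 147) + 1378 = (63 - 147) + 1378 = -84 + 1378 = 1294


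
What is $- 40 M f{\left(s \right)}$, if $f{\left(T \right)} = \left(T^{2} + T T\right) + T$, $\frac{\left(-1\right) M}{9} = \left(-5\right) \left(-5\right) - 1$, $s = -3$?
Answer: $129600$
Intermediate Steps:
$M = -216$ ($M = - 9 \left(\left(-5\right) \left(-5\right) - 1\right) = - 9 \left(25 - 1\right) = \left(-9\right) 24 = -216$)
$f{\left(T \right)} = T + 2 T^{2}$ ($f{\left(T \right)} = \left(T^{2} + T^{2}\right) + T = 2 T^{2} + T = T + 2 T^{2}$)
$- 40 M f{\left(s \right)} = \left(-40\right) \left(-216\right) \left(- 3 \left(1 + 2 \left(-3\right)\right)\right) = 8640 \left(- 3 \left(1 - 6\right)\right) = 8640 \left(\left(-3\right) \left(-5\right)\right) = 8640 \cdot 15 = 129600$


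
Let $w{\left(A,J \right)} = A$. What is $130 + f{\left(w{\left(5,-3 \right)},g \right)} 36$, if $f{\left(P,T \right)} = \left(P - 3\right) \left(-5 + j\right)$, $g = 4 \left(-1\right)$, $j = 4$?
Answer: $58$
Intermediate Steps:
$g = -4$
$f{\left(P,T \right)} = 3 - P$ ($f{\left(P,T \right)} = \left(P - 3\right) \left(-5 + 4\right) = \left(-3 + P\right) \left(-1\right) = 3 - P$)
$130 + f{\left(w{\left(5,-3 \right)},g \right)} 36 = 130 + \left(3 - 5\right) 36 = 130 - 72 = 58$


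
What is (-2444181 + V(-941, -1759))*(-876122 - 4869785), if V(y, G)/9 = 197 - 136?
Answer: 14040882214224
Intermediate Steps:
V(y, G) = 549 (V(y, G) = 9*(197 - 136) = 9*61 = 549)
(-2444181 + V(-941, -1759))*(-876122 - 4869785) = (-2444181 + 549)*(-876122 - 4869785) = -2443632*(-5745907) = 14040882214224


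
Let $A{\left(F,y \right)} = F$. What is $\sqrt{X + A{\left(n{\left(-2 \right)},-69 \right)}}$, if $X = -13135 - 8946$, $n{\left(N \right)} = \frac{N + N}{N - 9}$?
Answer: $\frac{i \sqrt{2671757}}{11} \approx 148.6 i$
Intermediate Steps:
$n{\left(N \right)} = \frac{2 N}{-9 + N}$
$X = -22081$ ($X = -13135 - 8946 = -22081$)
$\sqrt{X + A{\left(n{\left(-2 \right)},-69 \right)}} = \sqrt{-22081 + 2 \left(-2\right) \frac{1}{-9 - 2}} = \sqrt{-22081 + 2 \left(-2\right) \frac{1}{-11}} = \sqrt{-22081 + 2 \left(-2\right) \left(- \frac{1}{11}\right)} = \sqrt{-22081 + \frac{4}{11}} = \sqrt{- \frac{242887}{11}} = \frac{i \sqrt{2671757}}{11}$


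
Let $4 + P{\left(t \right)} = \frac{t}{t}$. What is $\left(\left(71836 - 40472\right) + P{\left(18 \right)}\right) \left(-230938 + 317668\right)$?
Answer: $2719939530$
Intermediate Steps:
$P{\left(t \right)} = -3$ ($P{\left(t \right)} = -4 + \frac{t}{t} = -4 + 1 = -3$)
$\left(\left(71836 - 40472\right) + P{\left(18 \right)}\right) \left(-230938 + 317668\right) = \left(\left(71836 - 40472\right) - 3\right) \left(-230938 + 317668\right) = \left(31364 - 3\right) 86730 = 31361 \cdot 86730 = 2719939530$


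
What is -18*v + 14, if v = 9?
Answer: -148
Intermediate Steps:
-18*v + 14 = -18*9 + 14 = -162 + 14 = -148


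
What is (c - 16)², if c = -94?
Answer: 12100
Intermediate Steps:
(c - 16)² = (-94 - 16)² = (-110)² = 12100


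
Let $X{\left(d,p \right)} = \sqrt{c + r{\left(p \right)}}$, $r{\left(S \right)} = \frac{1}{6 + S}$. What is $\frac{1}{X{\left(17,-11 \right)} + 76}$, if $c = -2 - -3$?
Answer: $\frac{95}{7219} - \frac{\sqrt{5}}{14438} \approx 0.013005$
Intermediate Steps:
$c = 1$ ($c = -2 + 3 = 1$)
$X{\left(d,p \right)} = \sqrt{1 + \frac{1}{6 + p}}$
$\frac{1}{X{\left(17,-11 \right)} + 76} = \frac{1}{\sqrt{\frac{7 - 11}{6 - 11}} + 76} = \frac{1}{\sqrt{\frac{1}{-5} \left(-4\right)} + 76} = \frac{1}{\sqrt{\left(- \frac{1}{5}\right) \left(-4\right)} + 76} = \frac{1}{\sqrt{\frac{4}{5}} + 76} = \frac{1}{\frac{2 \sqrt{5}}{5} + 76} = \frac{1}{76 + \frac{2 \sqrt{5}}{5}}$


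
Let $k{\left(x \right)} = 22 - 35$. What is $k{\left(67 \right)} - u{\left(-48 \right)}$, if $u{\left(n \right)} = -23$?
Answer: $10$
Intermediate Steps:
$k{\left(x \right)} = -13$ ($k{\left(x \right)} = 22 - 35 = -13$)
$k{\left(67 \right)} - u{\left(-48 \right)} = -13 - -23 = -13 + 23 = 10$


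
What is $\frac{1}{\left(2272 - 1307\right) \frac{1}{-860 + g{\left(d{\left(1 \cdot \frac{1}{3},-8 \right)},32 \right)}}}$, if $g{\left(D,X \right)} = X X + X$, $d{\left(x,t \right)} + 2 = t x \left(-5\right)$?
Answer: $\frac{196}{965} \approx 0.20311$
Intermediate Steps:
$d{\left(x,t \right)} = -2 - 5 t x$ ($d{\left(x,t \right)} = -2 + t x \left(-5\right) = -2 - 5 t x$)
$g{\left(D,X \right)} = X + X^{2}$ ($g{\left(D,X \right)} = X^{2} + X = X + X^{2}$)
$\frac{1}{\left(2272 - 1307\right) \frac{1}{-860 + g{\left(d{\left(1 \cdot \frac{1}{3},-8 \right)},32 \right)}}} = \frac{1}{\left(2272 - 1307\right) \frac{1}{-860 + 32 \left(1 + 32\right)}} = \frac{1}{965 \frac{1}{-860 + 32 \cdot 33}} = \frac{1}{965 \frac{1}{-860 + 1056}} = \frac{1}{965 \cdot \frac{1}{196}} = \frac{1}{\frac{965}{196}} = \frac{196}{965}$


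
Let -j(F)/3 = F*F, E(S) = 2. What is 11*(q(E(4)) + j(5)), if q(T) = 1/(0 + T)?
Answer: -1639/2 ≈ -819.50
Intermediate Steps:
q(T) = 1/T
j(F) = -3*F² (j(F) = -3*F*F = -3*F²)
11*(q(E(4)) + j(5)) = 11*(1/2 - 3*5²) = 11*(½ - 3*25) = 11*(½ - 75) = 11*(-149/2) = -1639/2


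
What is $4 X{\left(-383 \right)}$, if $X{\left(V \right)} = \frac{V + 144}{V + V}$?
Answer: $\frac{478}{383} \approx 1.248$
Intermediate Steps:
$X{\left(V \right)} = \frac{144 + V}{2 V}$
$4 X{\left(-383 \right)} = 4 \frac{144 - 383}{2 \left(-383\right)} = 4 \cdot \frac{1}{2} \left(- \frac{1}{383}\right) \left(-239\right) = 4 \cdot \frac{239}{766} = \frac{478}{383}$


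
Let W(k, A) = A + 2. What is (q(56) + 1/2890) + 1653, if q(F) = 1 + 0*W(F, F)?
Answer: 4780061/2890 ≈ 1654.0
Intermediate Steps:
W(k, A) = 2 + A
q(F) = 1 (q(F) = 1 + 0*(2 + F) = 1 + 0 = 1)
(q(56) + 1/2890) + 1653 = (1 + 1/2890) + 1653 = 2891/2890 + 1653 = 4780061/2890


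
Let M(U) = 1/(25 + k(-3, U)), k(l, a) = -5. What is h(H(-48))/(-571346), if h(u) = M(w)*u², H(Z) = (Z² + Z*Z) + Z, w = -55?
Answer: -519840/285673 ≈ -1.8197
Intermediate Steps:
M(U) = 1/20 (M(U) = 1/(25 - 5) = 1/20)
H(Z) = Z + 2*Z² (H(Z) = (Z² + Z²) + Z = 2*Z² + Z = Z + 2*Z²)
h(u) = u²/20
h(H(-48))/(-571346) = ((-48*(1 + 2*(-48)))²/20)/(-571346) = ((-48*(1 - 96))²/20)*(-1/571346) = ((-48*(-95))²/20)*(-1/571346) = ((1/20)*4560²)*(-1/571346) = ((1/20)*20793600)*(-1/571346) = 1039680*(-1/571346) = -519840/285673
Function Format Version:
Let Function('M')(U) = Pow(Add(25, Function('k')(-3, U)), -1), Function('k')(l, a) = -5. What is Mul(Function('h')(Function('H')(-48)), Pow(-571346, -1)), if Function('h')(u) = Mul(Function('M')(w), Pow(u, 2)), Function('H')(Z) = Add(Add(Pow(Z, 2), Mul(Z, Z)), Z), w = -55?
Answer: Rational(-519840, 285673) ≈ -1.8197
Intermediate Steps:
Function('M')(U) = Rational(1, 20) (Function('M')(U) = Pow(Add(25, -5), -1) = Pow(20, -1) = Rational(1, 20))
Function('H')(Z) = Add(Z, Mul(2, Pow(Z, 2))) (Function('H')(Z) = Add(Add(Pow(Z, 2), Pow(Z, 2)), Z) = Add(Mul(2, Pow(Z, 2)), Z) = Add(Z, Mul(2, Pow(Z, 2))))
Function('h')(u) = Mul(Rational(1, 20), Pow(u, 2))
Mul(Function('h')(Function('H')(-48)), Pow(-571346, -1)) = Mul(Mul(Rational(1, 20), Pow(Mul(-48, Add(1, Mul(2, -48))), 2)), Pow(-571346, -1)) = Mul(Mul(Rational(1, 20), Pow(Mul(-48, Add(1, -96)), 2)), Rational(-1, 571346)) = Mul(Mul(Rational(1, 20), Pow(Mul(-48, -95), 2)), Rational(-1, 571346)) = Mul(Mul(Rational(1, 20), Pow(4560, 2)), Rational(-1, 571346)) = Mul(Mul(Rational(1, 20), 20793600), Rational(-1, 571346)) = Mul(1039680, Rational(-1, 571346)) = Rational(-519840, 285673)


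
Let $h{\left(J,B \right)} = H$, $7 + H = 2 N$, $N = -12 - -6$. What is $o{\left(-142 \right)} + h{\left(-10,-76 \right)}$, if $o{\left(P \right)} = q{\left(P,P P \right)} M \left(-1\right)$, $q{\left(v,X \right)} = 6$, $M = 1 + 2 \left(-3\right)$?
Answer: $11$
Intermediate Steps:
$N = -6$ ($N = -12 + 6 = -6$)
$M = -5$ ($M = 1 - 6 = -5$)
$H = -19$ ($H = -7 + 2 \left(-6\right) = -7 - 12 = -19$)
$h{\left(J,B \right)} = -19$
$o{\left(P \right)} = 30$ ($o{\left(P \right)} = 6 \left(-5\right) \left(-1\right) = \left(-30\right) \left(-1\right) = 30$)
$o{\left(-142 \right)} + h{\left(-10,-76 \right)} = 30 - 19 = 11$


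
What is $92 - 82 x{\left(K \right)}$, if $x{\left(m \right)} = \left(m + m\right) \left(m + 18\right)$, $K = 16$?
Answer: $-89124$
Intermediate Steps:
$x{\left(m \right)} = 2 m \left(18 + m\right)$
$92 - 82 x{\left(K \right)} = 92 - 82 \cdot 2 \cdot 16 \left(18 + 16\right) = 92 - 82 \cdot 2 \cdot 16 \cdot 34 = 92 - 89216 = -89124$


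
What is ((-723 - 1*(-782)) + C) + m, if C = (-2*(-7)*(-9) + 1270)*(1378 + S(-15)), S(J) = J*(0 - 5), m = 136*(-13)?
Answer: 1660523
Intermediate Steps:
m = -1768
S(J) = -5*J (S(J) = J*(-5) = -5*J)
C = 1662232 (C = (-2*(-7)*(-9) + 1270)*(1378 - 5*(-15)) = (14*(-9) + 1270)*(1378 + 75) = (-126 + 1270)*1453 = 1144*1453 = 1662232)
((-723 - 1*(-782)) + C) + m = ((-723 - 1*(-782)) + 1662232) - 1768 = ((-723 + 782) + 1662232) - 1768 = (59 + 1662232) - 1768 = 1662291 - 1768 = 1660523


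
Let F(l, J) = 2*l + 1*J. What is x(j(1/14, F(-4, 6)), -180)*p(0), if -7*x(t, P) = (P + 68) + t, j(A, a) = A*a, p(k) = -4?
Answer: -3140/49 ≈ -64.082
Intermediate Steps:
F(l, J) = J + 2*l (F(l, J) = 2*l + J = J + 2*l)
x(t, P) = -68/7 - P/7 - t/7 (x(t, P) = -((P + 68) + t)/7 = -((68 + P) + t)/7 = -(68 + P + t)/7 = -68/7 - P/7 - t/7)
x(j(1/14, F(-4, 6)), -180)*p(0) = (-68/7 - 1/7*(-180) - (6 + 2*(-4))/(7*14))*(-4) = (-68/7 + 180/7 - (6 - 8)/98)*(-4) = (-68/7 + 180/7 - (-2)/98)*(-4) = (-68/7 + 180/7 - 1/7*(-1/7))*(-4) = (-68/7 + 180/7 + 1/49)*(-4) = (785/49)*(-4) = -3140/49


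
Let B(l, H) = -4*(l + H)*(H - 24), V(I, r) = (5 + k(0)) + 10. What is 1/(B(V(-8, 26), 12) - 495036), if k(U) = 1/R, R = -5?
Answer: -5/2468748 ≈ -2.0253e-6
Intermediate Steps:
k(U) = -⅕ (k(U) = 1/(-5) = -⅕)
V(I, r) = 74/5 (V(I, r) = (5 - ⅕) + 10 = 24/5 + 10 = 74/5)
B(l, H) = -4*(-24 + H)*(H + l) (B(l, H) = -4*(H + l)*(-24 + H) = -4*(-24 + H)*(H + l))
1/(B(V(-8, 26), 12) - 495036) = 1/((-4*12² + 96*12 + 96*(74/5) - 4*12*74/5) - 495036) = 1/((-4*144 + 1152 + 7104/5 - 3552/5) - 495036) = 1/((-576 + 1152 + 7104/5 - 3552/5) - 495036) = 1/(6432/5 - 495036) = 1/(-2468748/5) = -5/2468748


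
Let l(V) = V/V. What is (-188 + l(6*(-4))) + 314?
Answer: 127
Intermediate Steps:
l(V) = 1
(-188 + l(6*(-4))) + 314 = (-188 + 1) + 314 = -187 + 314 = 127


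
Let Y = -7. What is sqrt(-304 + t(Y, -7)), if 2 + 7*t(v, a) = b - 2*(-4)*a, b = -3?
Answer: I*sqrt(15323)/7 ≈ 17.684*I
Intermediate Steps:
t(v, a) = -5/7 + 8*a/7 (t(v, a) = -2/7 + (-3 - 2*(-4)*a)/7 = -2/7 + (-3 - (-8)*a)/7 = -2/7 + (-3 + 8*a)/7 = -2/7 + (-3/7 + 8*a/7) = -5/7 + 8*a/7)
sqrt(-304 + t(Y, -7)) = sqrt(-304 + (-5/7 + (8/7)*(-7))) = sqrt(-304 + (-5/7 - 8)) = sqrt(-304 - 61/7) = sqrt(-2189/7) = I*sqrt(15323)/7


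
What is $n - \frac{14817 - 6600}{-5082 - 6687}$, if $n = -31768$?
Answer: $- \frac{124623125}{3923} \approx -31767.0$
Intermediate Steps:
$n - \frac{14817 - 6600}{-5082 - 6687} = -31768 - \frac{14817 - 6600}{-5082 - 6687} = -31768 - \frac{8217}{-11769} = -31768 - 8217 \left(- \frac{1}{11769}\right) = -31768 - - \frac{2739}{3923} = -31768 + \frac{2739}{3923} = - \frac{124623125}{3923}$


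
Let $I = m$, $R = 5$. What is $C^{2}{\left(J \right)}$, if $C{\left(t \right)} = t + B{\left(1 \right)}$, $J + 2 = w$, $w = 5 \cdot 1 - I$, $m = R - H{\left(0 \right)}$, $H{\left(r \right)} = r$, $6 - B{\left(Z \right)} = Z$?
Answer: $9$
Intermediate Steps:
$B{\left(Z \right)} = 6 - Z$
$m = 5$ ($m = 5 - 0 = 5 + 0 = 5$)
$I = 5$
$w = 0$ ($w = 5 \cdot 1 - 5 = 5 - 5 = 0$)
$J = -2$ ($J = -2 + 0 = -2$)
$C{\left(t \right)} = 5 + t$ ($C{\left(t \right)} = t + \left(6 - 1\right) = t + 5 = 5 + t$)
$C^{2}{\left(J \right)} = \left(5 - 2\right)^{2} = 3^{2} = 9$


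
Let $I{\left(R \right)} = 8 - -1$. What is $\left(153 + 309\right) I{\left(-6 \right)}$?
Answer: $4158$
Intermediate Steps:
$I{\left(R \right)} = 9$ ($I{\left(R \right)} = 8 + 1 = 9$)
$\left(153 + 309\right) I{\left(-6 \right)} = \left(153 + 309\right) 9 = 462 \cdot 9 = 4158$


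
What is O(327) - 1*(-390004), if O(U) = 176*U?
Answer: 447556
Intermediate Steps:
O(327) - 1*(-390004) = 176*327 - 1*(-390004) = 57552 + 390004 = 447556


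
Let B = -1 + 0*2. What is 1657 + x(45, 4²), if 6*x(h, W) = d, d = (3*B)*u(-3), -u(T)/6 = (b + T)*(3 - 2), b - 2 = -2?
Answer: 1648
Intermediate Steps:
b = 0 (b = 2 - 2 = 0)
u(T) = -6*T (u(T) = -6*(0 + T)*(3 - 2) = -6*T)
B = -1 (B = -1 + 0 = -1)
d = -54 (d = (3*(-1))*(-6*(-3)) = -3*18 = -54)
x(h, W) = -9 (x(h, W) = (⅙)*(-54) = -9)
1657 + x(45, 4²) = 1657 - 9 = 1648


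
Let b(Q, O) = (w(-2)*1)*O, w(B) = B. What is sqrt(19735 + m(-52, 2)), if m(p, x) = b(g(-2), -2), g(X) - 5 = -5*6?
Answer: sqrt(19739) ≈ 140.50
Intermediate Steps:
g(X) = -25 (g(X) = 5 - 5*6 = 5 - 30 = -25)
b(Q, O) = -2*O (b(Q, O) = (-2*1)*O = -2*O)
m(p, x) = 4 (m(p, x) = -2*(-2) = 4)
sqrt(19735 + m(-52, 2)) = sqrt(19735 + 4) = sqrt(19739)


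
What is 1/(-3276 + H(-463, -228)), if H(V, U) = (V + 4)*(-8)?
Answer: 1/396 ≈ 0.0025253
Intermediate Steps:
H(V, U) = -32 - 8*V (H(V, U) = (4 + V)*(-8) = -32 - 8*V)
1/(-3276 + H(-463, -228)) = 1/(-3276 + (-32 - 8*(-463))) = 1/(-3276 + (-32 + 3704)) = 1/(-3276 + 3672) = 1/396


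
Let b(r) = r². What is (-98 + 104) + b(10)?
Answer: 106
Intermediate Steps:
(-98 + 104) + b(10) = (-98 + 104) + 10² = 6 + 100 = 106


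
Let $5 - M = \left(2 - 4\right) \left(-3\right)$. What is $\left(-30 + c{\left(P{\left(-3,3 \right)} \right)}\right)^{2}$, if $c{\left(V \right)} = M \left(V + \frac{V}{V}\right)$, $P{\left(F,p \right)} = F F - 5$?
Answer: $1225$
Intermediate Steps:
$M = -1$ ($M = 5 - \left(2 - 4\right) \left(-3\right) = 5 - \left(-2\right) \left(-3\right) = 5 - 6 = -1$)
$P{\left(F,p \right)} = -5 + F^{2}$ ($P{\left(F,p \right)} = F^{2} - 5 = -5 + F^{2}$)
$c{\left(V \right)} = -1 - V$ ($c{\left(V \right)} = - (V + \frac{V}{V}) = - (V + 1) = - (1 + V) = -1 - V$)
$\left(-30 + c{\left(P{\left(-3,3 \right)} \right)}\right)^{2} = \left(-30 - 5\right)^{2} = \left(-35\right)^{2} = 1225$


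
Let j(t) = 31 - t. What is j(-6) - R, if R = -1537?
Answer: 1574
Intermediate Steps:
j(-6) - R = (31 - 1*(-6)) - 1*(-1537) = (31 + 6) + 1537 = 37 + 1537 = 1574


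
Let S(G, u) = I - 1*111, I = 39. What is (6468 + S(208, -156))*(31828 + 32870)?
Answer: 413808408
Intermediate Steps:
S(G, u) = -72 (S(G, u) = 39 - 1*111 = 39 - 111 = -72)
(6468 + S(208, -156))*(31828 + 32870) = (6468 - 72)*(31828 + 32870) = 6396*64698 = 413808408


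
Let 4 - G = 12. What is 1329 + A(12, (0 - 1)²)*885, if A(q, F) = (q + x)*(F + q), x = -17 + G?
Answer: -148236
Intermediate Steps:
G = -8 (G = 4 - 1*12 = 4 - 12 = -8)
x = -25 (x = -17 - 8 = -25)
A(q, F) = (-25 + q)*(F + q) (A(q, F) = (q - 25)*(F + q) = (-25 + q)*(F + q))
1329 + A(12, (0 - 1)²)*885 = 1329 + (12² - 25*(0 - 1)² - 25*12 + (0 - 1)²*12)*885 = 1329 + (144 - 25*(-1)² - 300 + (-1)²*12)*885 = 1329 + (144 - 25*1 - 300 + 1*12)*885 = 1329 + (144 - 25 - 300 + 12)*885 = 1329 - 169*885 = 1329 - 149565 = -148236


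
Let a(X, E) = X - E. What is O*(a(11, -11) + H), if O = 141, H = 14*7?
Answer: 16920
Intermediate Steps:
H = 98
O*(a(11, -11) + H) = 141*((11 - 1*(-11)) + 98) = 141*((11 + 11) + 98) = 141*(22 + 98) = 141*120 = 16920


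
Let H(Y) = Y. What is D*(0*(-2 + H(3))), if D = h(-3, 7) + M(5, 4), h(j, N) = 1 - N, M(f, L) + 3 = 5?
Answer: 0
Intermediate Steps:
M(f, L) = 2 (M(f, L) = -3 + 5 = 2)
D = -4 (D = (1 - 1*7) + 2 = (1 - 7) + 2 = -6 + 2 = -4)
D*(0*(-2 + H(3))) = -0*(-2 + 3) = -0 = -4*0 = 0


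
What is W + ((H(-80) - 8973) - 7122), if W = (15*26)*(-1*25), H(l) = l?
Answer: -25925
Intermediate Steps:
W = -9750 (W = 390*(-25) = -9750)
W + ((H(-80) - 8973) - 7122) = -9750 + ((-80 - 8973) - 7122) = -9750 + (-9053 - 7122) = -9750 - 16175 = -25925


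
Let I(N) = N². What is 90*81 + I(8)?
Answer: 7354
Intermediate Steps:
90*81 + I(8) = 90*81 + 8² = 7290 + 64 = 7354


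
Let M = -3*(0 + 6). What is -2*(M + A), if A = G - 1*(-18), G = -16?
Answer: 32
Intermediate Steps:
M = -18 (M = -3*6 = -18)
A = 2 (A = -16 - 1*(-18) = -16 + 18 = 2)
-2*(M + A) = -2*(-18 + 2) = -2*(-16) = 32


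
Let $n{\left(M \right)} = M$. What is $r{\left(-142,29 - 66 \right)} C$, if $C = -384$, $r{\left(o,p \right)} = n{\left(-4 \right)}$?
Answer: $1536$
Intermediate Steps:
$r{\left(o,p \right)} = -4$
$r{\left(-142,29 - 66 \right)} C = \left(-4\right) \left(-384\right) = 1536$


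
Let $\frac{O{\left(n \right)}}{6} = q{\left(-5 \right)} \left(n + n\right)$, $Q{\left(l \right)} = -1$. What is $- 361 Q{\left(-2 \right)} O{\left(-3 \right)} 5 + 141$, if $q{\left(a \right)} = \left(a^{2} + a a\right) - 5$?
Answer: $-2923959$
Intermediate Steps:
$q{\left(a \right)} = -5 + 2 a^{2}$ ($q{\left(a \right)} = \left(a^{2} + a^{2}\right) - 5 = 2 a^{2} - 5 = -5 + 2 a^{2}$)
$O{\left(n \right)} = 540 n$ ($O{\left(n \right)} = 6 \left(-5 + 2 \left(-5\right)^{2}\right) \left(n + n\right) = 6 \left(-5 + 2 \cdot 25\right) 2 n = 6 \left(-5 + 50\right) 2 n = 6 \cdot 45 \cdot 2 n = 6 \cdot 90 n = 540 n$)
$- 361 Q{\left(-2 \right)} O{\left(-3 \right)} 5 + 141 = - 361 - 540 \left(-3\right) 5 + 141 = - 361 \left(-1\right) \left(-1620\right) 5 + 141 = - 361 \cdot 1620 \cdot 5 + 141 = \left(-361\right) 8100 + 141 = -2924100 + 141 = -2923959$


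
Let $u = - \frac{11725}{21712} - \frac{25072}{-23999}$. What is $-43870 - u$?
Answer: $- \frac{22859441029549}{521066288} \approx -43871.0$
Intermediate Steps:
$u = \frac{262974989}{521066288}$ ($u = \left(-11725\right) \frac{1}{21712} - - \frac{25072}{23999} = - \frac{11725}{21712} + \frac{25072}{23999} = \frac{262974989}{521066288} \approx 0.50469$)
$-43870 - u = -43870 - \frac{262974989}{521066288} = - \frac{22859441029549}{521066288}$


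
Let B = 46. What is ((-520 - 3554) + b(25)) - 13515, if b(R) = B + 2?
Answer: -17541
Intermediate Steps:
b(R) = 48 (b(R) = 46 + 2 = 48)
((-520 - 3554) + b(25)) - 13515 = ((-520 - 3554) + 48) - 13515 = (-4074 + 48) - 13515 = -4026 - 13515 = -17541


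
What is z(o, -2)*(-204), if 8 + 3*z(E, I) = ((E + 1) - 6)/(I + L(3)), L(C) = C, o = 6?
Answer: 476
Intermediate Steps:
z(E, I) = -8/3 + (-5 + E)/(3*(3 + I)) (z(E, I) = -8/3 + (((E + 1) - 6)/(I + 3))/3 = -8/3 + (((1 + E) - 6)/(3 + I))/3 = -8/3 + ((-5 + E)/(3 + I))/3 = -8/3 + (-5 + E)/(3*(3 + I)))
z(o, -2)*(-204) = ((-29 + 6 - 8*(-2))/(3*(3 - 2)))*(-204) = ((⅓)*(-29 + 6 + 16)/1)*(-204) = ((⅓)*1*(-7))*(-204) = -7/3*(-204) = 476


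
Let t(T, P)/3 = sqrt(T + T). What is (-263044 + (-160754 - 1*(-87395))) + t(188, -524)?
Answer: -336403 + 6*sqrt(94) ≈ -3.3635e+5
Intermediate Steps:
t(T, P) = 3*sqrt(2)*sqrt(T) (t(T, P) = 3*sqrt(T + T) = 3*sqrt(2*T) = 3*(sqrt(2)*sqrt(T)) = 3*sqrt(2)*sqrt(T))
(-263044 + (-160754 - 1*(-87395))) + t(188, -524) = (-263044 + (-160754 - 1*(-87395))) + 3*sqrt(2)*sqrt(188) = (-263044 + (-160754 + 87395)) + 3*sqrt(2)*(2*sqrt(47)) = (-263044 - 73359) + 6*sqrt(94) = -336403 + 6*sqrt(94)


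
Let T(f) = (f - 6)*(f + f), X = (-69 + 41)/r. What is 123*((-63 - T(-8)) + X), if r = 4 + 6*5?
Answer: -601839/17 ≈ -35402.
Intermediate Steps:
r = 34 (r = 4 + 30 = 34)
X = -14/17 (X = (-69 + 41)/34 = -28*1/34 = -14/17 ≈ -0.82353)
T(f) = 2*f*(-6 + f) (T(f) = (-6 + f)*(2*f) = 2*f*(-6 + f))
123*((-63 - T(-8)) + X) = 123*((-63 - 2*(-8)*(-6 - 8)) - 14/17) = 123*((-63 - 2*(-8)*(-14)) - 14/17) = 123*((-63 - 1*224) - 14/17) = 123*((-63 - 224) - 14/17) = 123*(-287 - 14/17) = 123*(-4893/17) = -601839/17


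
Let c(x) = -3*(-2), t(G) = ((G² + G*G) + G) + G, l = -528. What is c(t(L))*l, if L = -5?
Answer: -3168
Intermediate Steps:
t(G) = 2*G + 2*G² (t(G) = ((G² + G²) + G) + G = (2*G² + G) + G = (G + 2*G²) + G = 2*G + 2*G²)
c(x) = 6
c(t(L))*l = 6*(-528) = -3168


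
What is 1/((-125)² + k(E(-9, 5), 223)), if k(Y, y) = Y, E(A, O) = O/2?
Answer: 2/31255 ≈ 6.3990e-5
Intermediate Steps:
E(A, O) = O/2 (E(A, O) = O*(½) = O/2)
1/((-125)² + k(E(-9, 5), 223)) = 1/((-125)² + (½)*5) = 1/(15625 + 5/2) = 1/(31255/2) = 2/31255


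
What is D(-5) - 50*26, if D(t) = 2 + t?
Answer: -1303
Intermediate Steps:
D(-5) - 50*26 = (2 - 5) - 50*26 = -3 - 1300 = -1303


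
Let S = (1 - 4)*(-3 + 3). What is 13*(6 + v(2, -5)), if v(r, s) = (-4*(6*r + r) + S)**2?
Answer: 40846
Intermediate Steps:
S = 0 (S = -3*0 = 0)
v(r, s) = 784*r**2 (v(r, s) = (-4*(6*r + r) + 0)**2 = (-28*r + 0)**2 = (-28*r)**2 = 784*r**2)
13*(6 + v(2, -5)) = 13*(6 + 784*2**2) = 13*(6 + 784*4) = 13*(6 + 3136) = 13*3142 = 40846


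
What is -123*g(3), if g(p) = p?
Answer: -369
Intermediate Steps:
-123*g(3) = -123*3 = -369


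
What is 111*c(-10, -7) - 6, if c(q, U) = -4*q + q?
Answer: 3324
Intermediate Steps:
c(q, U) = -3*q
111*c(-10, -7) - 6 = 111*(-3*(-10)) - 6 = 111*30 - 6 = 3330 - 6 = 3324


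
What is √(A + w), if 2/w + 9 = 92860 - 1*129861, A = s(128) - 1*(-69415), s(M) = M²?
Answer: √29380582691470/18505 ≈ 292.91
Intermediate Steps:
A = 85799 (A = 128² - 1*(-69415) = 16384 + 69415 = 85799)
w = -1/18505 (w = 2/(-9 + (92860 - 1*129861)) = 2/(-9 + (92860 - 129861)) = 2/(-9 - 37001) = 2/(-37010) = 2*(-1/37010) = -1/18505 ≈ -5.4039e-5)
√(A + w) = √(85799 - 1/18505) = √(1587710494/18505) = √29380582691470/18505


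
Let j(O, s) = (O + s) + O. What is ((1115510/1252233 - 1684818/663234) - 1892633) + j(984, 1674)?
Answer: -261475464934013926/138420583587 ≈ -1.8890e+6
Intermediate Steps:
j(O, s) = s + 2*O
((1115510/1252233 - 1684818/663234) - 1892633) + j(984, 1674) = ((1115510/1252233 - 1684818/663234) - 1892633) + (1674 + 2*984) = ((1115510*(1/1252233) - 1684818*1/663234) - 1892633) + (1674 + 1968) = ((1115510/1252233 - 280803/110539) - 1892633) + 3642 = (-228323423209/138420583587 - 1892633) + 3642 = -261979592699437780/138420583587 + 3642 = -261475464934013926/138420583587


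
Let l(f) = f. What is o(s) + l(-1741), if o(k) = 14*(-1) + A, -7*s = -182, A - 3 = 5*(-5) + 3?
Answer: -1774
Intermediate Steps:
A = -19 (A = 3 + (5*(-5) + 3) = 3 + (-25 + 3) = 3 - 22 = -19)
s = 26 (s = -⅐*(-182) = 26)
o(k) = -33 (o(k) = 14*(-1) - 19 = -14 - 19 = -33)
o(s) + l(-1741) = -33 - 1741 = -1774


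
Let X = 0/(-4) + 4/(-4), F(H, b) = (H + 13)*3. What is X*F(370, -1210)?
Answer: -1149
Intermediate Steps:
F(H, b) = 39 + 3*H (F(H, b) = (13 + H)*3 = 39 + 3*H)
X = -1 (X = 0*(-¼) + 4*(-¼) = 0 - 1 = -1)
X*F(370, -1210) = -(39 + 3*370) = -(39 + 1110) = -1*1149 = -1149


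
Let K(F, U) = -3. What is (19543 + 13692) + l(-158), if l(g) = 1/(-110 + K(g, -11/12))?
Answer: 3755554/113 ≈ 33235.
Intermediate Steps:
l(g) = -1/113 (l(g) = 1/(-110 - 3) = 1/(-113) = -1/113)
(19543 + 13692) + l(-158) = (19543 + 13692) - 1/113 = 33235 - 1/113 = 3755554/113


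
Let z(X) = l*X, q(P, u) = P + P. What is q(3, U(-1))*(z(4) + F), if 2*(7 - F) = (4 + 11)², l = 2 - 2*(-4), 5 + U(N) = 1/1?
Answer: -393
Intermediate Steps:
U(N) = -4 (U(N) = -5 + 1/1 = -5 + 1 = -4)
l = 10 (l = 2 + 8 = 10)
q(P, u) = 2*P
z(X) = 10*X
F = -211/2 (F = 7 - (4 + 11)²/2 = 7 - ½*15² = 7 - ½*225 = 7 - 225/2 = -211/2 ≈ -105.50)
q(3, U(-1))*(z(4) + F) = (2*3)*(10*4 - 211/2) = 6*(40 - 211/2) = 6*(-131/2) = -393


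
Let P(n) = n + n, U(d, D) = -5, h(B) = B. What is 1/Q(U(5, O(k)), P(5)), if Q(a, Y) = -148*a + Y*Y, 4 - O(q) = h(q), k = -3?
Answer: 1/840 ≈ 0.0011905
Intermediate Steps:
O(q) = 4 - q
P(n) = 2*n
Q(a, Y) = Y² - 148*a (Q(a, Y) = -148*a + Y² = Y² - 148*a)
1/Q(U(5, O(k)), P(5)) = 1/((2*5)² - 148*(-5)) = 1/(10² + 740) = 1/(100 + 740) = 1/840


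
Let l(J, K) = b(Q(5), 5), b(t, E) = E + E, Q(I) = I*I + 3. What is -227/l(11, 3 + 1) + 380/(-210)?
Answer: -5147/210 ≈ -24.510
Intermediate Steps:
Q(I) = 3 + I² (Q(I) = I² + 3 = 3 + I²)
b(t, E) = 2*E
l(J, K) = 10 (l(J, K) = 2*5 = 10)
-227/l(11, 3 + 1) + 380/(-210) = -227/10 + 380/(-210) = -227*⅒ + 380*(-1/210) = -227/10 - 38/21 = -5147/210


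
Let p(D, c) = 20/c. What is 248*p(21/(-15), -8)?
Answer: -620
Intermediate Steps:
248*p(21/(-15), -8) = 248*(20/(-8)) = 248*(20*(-⅛)) = 248*(-5/2) = -620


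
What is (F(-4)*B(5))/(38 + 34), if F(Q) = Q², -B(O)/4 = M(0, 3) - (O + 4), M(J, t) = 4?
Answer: 40/9 ≈ 4.4444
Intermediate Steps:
B(O) = 4*O (B(O) = -4*(4 - (O + 4)) = -4*(4 - (4 + O)) = -4*(4 + (-4 - O)) = -(-4)*O = 4*O)
(F(-4)*B(5))/(38 + 34) = ((-4)²*(4*5))/(38 + 34) = (16*20)/72 = 320*(1/72) = 40/9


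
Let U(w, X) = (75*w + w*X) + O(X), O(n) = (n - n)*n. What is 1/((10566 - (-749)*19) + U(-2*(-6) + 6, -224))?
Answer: 1/22115 ≈ 4.5218e-5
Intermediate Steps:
O(n) = 0 (O(n) = 0*n = 0)
U(w, X) = 75*w + X*w (U(w, X) = (75*w + w*X) + 0 = (75*w + X*w) + 0 = 75*w + X*w)
1/((10566 - (-749)*19) + U(-2*(-6) + 6, -224)) = 1/((10566 - (-749)*19) + (-2*(-6) + 6)*(75 - 224)) = 1/((10566 - 1*(-14231)) + (12 + 6)*(-149)) = 1/((10566 + 14231) + 18*(-149)) = 1/(24797 - 2682) = 1/22115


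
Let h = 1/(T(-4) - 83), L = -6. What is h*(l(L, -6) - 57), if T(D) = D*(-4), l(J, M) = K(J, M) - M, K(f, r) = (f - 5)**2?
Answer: -70/67 ≈ -1.0448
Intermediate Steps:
K(f, r) = (-5 + f)**2
l(J, M) = (-5 + J)**2 - M
T(D) = -4*D
h = -1/67 (h = 1/(-4*(-4) - 83) = 1/(16 - 83) = 1/(-67) = -1/67 ≈ -0.014925)
h*(l(L, -6) - 57) = -(((-5 - 6)**2 - 1*(-6)) - 57)/67 = -(((-11)**2 + 6) - 57)/67 = -((121 + 6) - 57)/67 = -(127 - 57)/67 = -1/67*70 = -70/67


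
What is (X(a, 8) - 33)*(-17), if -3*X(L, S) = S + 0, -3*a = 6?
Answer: 1819/3 ≈ 606.33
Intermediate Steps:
a = -2 (a = -1/3*6 = -2)
X(L, S) = -S/3 (X(L, S) = -(S + 0)/3 = -S/3)
(X(a, 8) - 33)*(-17) = (-1/3*8 - 33)*(-17) = (-8/3 - 33)*(-17) = -107/3*(-17) = 1819/3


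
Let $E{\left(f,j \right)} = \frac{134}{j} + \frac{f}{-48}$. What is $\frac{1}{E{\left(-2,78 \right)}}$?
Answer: $\frac{104}{183} \approx 0.56831$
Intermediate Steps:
$E{\left(f,j \right)} = \frac{134}{j} - \frac{f}{48}$ ($E{\left(f,j \right)} = \frac{134}{j} + f \left(- \frac{1}{48}\right) = \frac{134}{j} - \frac{f}{48}$)
$\frac{1}{E{\left(-2,78 \right)}} = \frac{1}{\frac{134}{78} - - \frac{1}{24}} = \frac{1}{134 \cdot \frac{1}{78} + \frac{1}{24}} = \frac{1}{\frac{67}{39} + \frac{1}{24}} = \frac{1}{\frac{183}{104}} = \frac{104}{183}$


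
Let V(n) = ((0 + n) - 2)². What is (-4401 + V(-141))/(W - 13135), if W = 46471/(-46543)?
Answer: -93365258/76423597 ≈ -1.2217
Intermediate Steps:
V(n) = (-2 + n)² (V(n) = (n - 2)² = (-2 + n)²)
W = -46471/46543 (W = 46471*(-1/46543) = -46471/46543 ≈ -0.99845)
(-4401 + V(-141))/(W - 13135) = (-4401 + (-2 - 141)²)/(-46471/46543 - 13135) = (-4401 + (-143)²)/(-611388776/46543) = (-4401 + 20449)*(-46543/611388776) = 16048*(-46543/611388776) = -93365258/76423597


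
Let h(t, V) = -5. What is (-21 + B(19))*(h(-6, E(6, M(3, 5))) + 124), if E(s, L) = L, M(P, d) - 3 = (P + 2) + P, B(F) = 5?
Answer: -1904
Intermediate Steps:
M(P, d) = 5 + 2*P (M(P, d) = 3 + ((P + 2) + P) = 3 + ((2 + P) + P) = 3 + (2 + 2*P) = 5 + 2*P)
(-21 + B(19))*(h(-6, E(6, M(3, 5))) + 124) = (-21 + 5)*(-5 + 124) = -16*119 = -1904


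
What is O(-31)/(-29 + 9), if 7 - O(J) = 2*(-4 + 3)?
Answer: -9/20 ≈ -0.45000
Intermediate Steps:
O(J) = 9 (O(J) = 7 - 2*(-4 + 3) = 7 - 2*(-1) = 7 - 1*(-2) = 7 + 2 = 9)
O(-31)/(-29 + 9) = 9/(-29 + 9) = 9/(-20) = -1/20*9 = -9/20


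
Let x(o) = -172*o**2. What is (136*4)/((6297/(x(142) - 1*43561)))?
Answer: -1910402336/6297 ≈ -3.0338e+5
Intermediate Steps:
(136*4)/((6297/(x(142) - 1*43561))) = (136*4)/((6297/(-172*142**2 - 1*43561))) = 544/((6297/(-172*20164 - 43561))) = 544/((6297/(-3468208 - 43561))) = 544/((6297/(-3511769))) = 544/((6297*(-1/3511769))) = 544/(-6297/3511769) = 544*(-3511769/6297) = -1910402336/6297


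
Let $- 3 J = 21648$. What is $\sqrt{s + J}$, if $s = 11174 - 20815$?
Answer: $3 i \sqrt{1873} \approx 129.83 i$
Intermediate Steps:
$J = -7216$ ($J = \left(- \frac{1}{3}\right) 21648 = -7216$)
$s = -9641$
$\sqrt{s + J} = \sqrt{-9641 - 7216} = \sqrt{-16857} = 3 i \sqrt{1873}$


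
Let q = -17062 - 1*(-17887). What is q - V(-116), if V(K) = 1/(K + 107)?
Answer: 7426/9 ≈ 825.11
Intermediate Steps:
q = 825 (q = -17062 + 17887 = 825)
V(K) = 1/(107 + K)
q - V(-116) = 825 - 1/(107 - 116) = 825 - 1/(-9) = 825 - 1*(-1/9) = 825 + 1/9 = 7426/9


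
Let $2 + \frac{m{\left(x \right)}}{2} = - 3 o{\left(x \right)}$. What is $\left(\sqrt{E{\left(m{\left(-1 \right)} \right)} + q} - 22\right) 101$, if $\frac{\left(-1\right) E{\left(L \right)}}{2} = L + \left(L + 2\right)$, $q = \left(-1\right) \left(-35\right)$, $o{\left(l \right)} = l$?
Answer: $-2222 + 101 \sqrt{23} \approx -1737.6$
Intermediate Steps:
$q = 35$
$m{\left(x \right)} = -4 - 6 x$ ($m{\left(x \right)} = -4 + 2 \left(- 3 x\right) = -4 - 6 x$)
$E{\left(L \right)} = -4 - 4 L$ ($E{\left(L \right)} = - 2 \left(L + \left(L + 2\right)\right) = - 2 \left(L + \left(2 + L\right)\right) = - 2 \left(2 + 2 L\right) = -4 - 4 L$)
$\left(\sqrt{E{\left(m{\left(-1 \right)} \right)} + q} - 22\right) 101 = \left(\sqrt{\left(-4 - 4 \left(-4 - -6\right)\right) + 35} - 22\right) 101 = \left(\sqrt{\left(-4 - 4 \left(-4 + 6\right)\right) + 35} - 22\right) 101 = \left(\sqrt{\left(-4 - 8\right) + 35} - 22\right) 101 = \left(\sqrt{-12 + 35} - 22\right) 101 = \left(\sqrt{23} - 22\right) 101 = \left(-22 + \sqrt{23}\right) 101 = -2222 + 101 \sqrt{23}$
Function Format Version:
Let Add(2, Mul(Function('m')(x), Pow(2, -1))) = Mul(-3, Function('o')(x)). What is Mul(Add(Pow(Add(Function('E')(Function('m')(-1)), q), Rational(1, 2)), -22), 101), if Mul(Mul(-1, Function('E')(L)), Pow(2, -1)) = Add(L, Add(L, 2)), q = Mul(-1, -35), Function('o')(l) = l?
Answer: Add(-2222, Mul(101, Pow(23, Rational(1, 2)))) ≈ -1737.6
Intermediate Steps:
q = 35
Function('m')(x) = Add(-4, Mul(-6, x)) (Function('m')(x) = Add(-4, Mul(2, Mul(-3, x))) = Add(-4, Mul(-6, x)))
Function('E')(L) = Add(-4, Mul(-4, L)) (Function('E')(L) = Mul(-2, Add(L, Add(L, 2))) = Mul(-2, Add(L, Add(2, L))) = Mul(-2, Add(2, Mul(2, L))) = Add(-4, Mul(-4, L)))
Mul(Add(Pow(Add(Function('E')(Function('m')(-1)), q), Rational(1, 2)), -22), 101) = Mul(Add(Pow(Add(Add(-4, Mul(-4, Add(-4, Mul(-6, -1)))), 35), Rational(1, 2)), -22), 101) = Mul(Add(Pow(Add(Add(-4, Mul(-4, Add(-4, 6))), 35), Rational(1, 2)), -22), 101) = Mul(Add(Pow(Add(Add(-4, Mul(-4, 2)), 35), Rational(1, 2)), -22), 101) = Mul(Add(Pow(Add(Add(-4, -8), 35), Rational(1, 2)), -22), 101) = Mul(Add(Pow(Add(-12, 35), Rational(1, 2)), -22), 101) = Mul(Add(Pow(23, Rational(1, 2)), -22), 101) = Mul(Add(-22, Pow(23, Rational(1, 2))), 101) = Add(-2222, Mul(101, Pow(23, Rational(1, 2))))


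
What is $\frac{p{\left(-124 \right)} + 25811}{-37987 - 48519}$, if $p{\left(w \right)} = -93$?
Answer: $- \frac{11}{37} \approx -0.2973$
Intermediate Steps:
$\frac{p{\left(-124 \right)} + 25811}{-37987 - 48519} = \frac{-93 + 25811}{-37987 - 48519} = \frac{25718}{-86506} = 25718 \left(- \frac{1}{86506}\right) = - \frac{11}{37}$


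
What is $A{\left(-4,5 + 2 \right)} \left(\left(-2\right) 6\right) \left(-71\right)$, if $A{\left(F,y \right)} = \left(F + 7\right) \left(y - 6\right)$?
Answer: $2556$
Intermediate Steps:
$A{\left(F,y \right)} = \left(-6 + y\right) \left(7 + F\right)$ ($A{\left(F,y \right)} = \left(7 + F\right) \left(-6 + y\right) = \left(-6 + y\right) \left(7 + F\right)$)
$A{\left(-4,5 + 2 \right)} \left(\left(-2\right) 6\right) \left(-71\right) = \left(-42 - -24 + 7 \left(5 + 2\right) - 4 \left(5 + 2\right)\right) \left(\left(-2\right) 6\right) \left(-71\right) = \left(-42 + 24 + 7 \cdot 7 - 28\right) \left(-12\right) \left(-71\right) = \left(-42 + 24 + 49 - 28\right) \left(-12\right) \left(-71\right) = 3 \left(-12\right) \left(-71\right) = \left(-36\right) \left(-71\right) = 2556$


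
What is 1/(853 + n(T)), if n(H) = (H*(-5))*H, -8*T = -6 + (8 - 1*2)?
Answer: 1/853 ≈ 0.0011723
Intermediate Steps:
T = 0 (T = -(-6 + (8 - 1*2))/8 = -(-6 + (8 - 2))/8 = -(-6 + 6)/8 = -1/8*0 = 0)
n(H) = -5*H**2 (n(H) = (-5*H)*H = -5*H**2)
1/(853 + n(T)) = 1/(853 - 5*0**2) = 1/(853 - 5*0) = 1/(853 + 0) = 1/853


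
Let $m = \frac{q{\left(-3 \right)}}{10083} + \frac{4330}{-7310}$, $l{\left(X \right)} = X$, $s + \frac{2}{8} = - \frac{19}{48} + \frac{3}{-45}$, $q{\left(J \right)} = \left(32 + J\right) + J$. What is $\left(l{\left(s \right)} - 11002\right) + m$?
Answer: $- \frac{6488139430681}{589653840} \approx -11003.0$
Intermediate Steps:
$q{\left(J \right)} = 32 + 2 J$
$s = - \frac{57}{80}$ ($s = - \frac{1}{4} + \left(- \frac{19}{48} + \frac{3}{-45}\right) = - \frac{1}{4} + \left(\left(-19\right) \frac{1}{48} + 3 \left(- \frac{1}{45}\right)\right) = - \frac{1}{4} - \frac{37}{80} = - \frac{57}{80} \approx -0.7125$)
$m = - \frac{4346933}{7370673}$ ($m = \frac{32 + 2 \left(-3\right)}{10083} + \frac{4330}{-7310} = \left(32 - 6\right) \frac{1}{10083} + 4330 \left(- \frac{1}{7310}\right) = 26 \cdot \frac{1}{10083} - \frac{433}{731} = \frac{26}{10083} - \frac{433}{731} = - \frac{4346933}{7370673} \approx -0.58976$)
$\left(l{\left(s \right)} - 11002\right) + m = \left(- \frac{57}{80} - 11002\right) - \frac{4346933}{7370673} = - \frac{880217}{80} - \frac{4346933}{7370673} = - \frac{6488139430681}{589653840}$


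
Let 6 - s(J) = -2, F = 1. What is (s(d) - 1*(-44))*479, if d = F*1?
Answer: 24908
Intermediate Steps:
d = 1 (d = 1*1 = 1)
s(J) = 8 (s(J) = 6 - 1*(-2) = 6 + 2 = 8)
(s(d) - 1*(-44))*479 = (8 - 1*(-44))*479 = (8 + 44)*479 = 52*479 = 24908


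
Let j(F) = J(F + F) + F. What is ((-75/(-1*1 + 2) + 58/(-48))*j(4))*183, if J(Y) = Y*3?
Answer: -780983/2 ≈ -3.9049e+5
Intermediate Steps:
J(Y) = 3*Y
j(F) = 7*F (j(F) = 3*(F + F) + F = 3*(2*F) + F = 6*F + F = 7*F)
((-75/(-1*1 + 2) + 58/(-48))*j(4))*183 = ((-75/(-1*1 + 2) + 58/(-48))*(7*4))*183 = ((-75/(-1 + 2) + 58*(-1/48))*28)*183 = ((-75/1 - 29/24)*28)*183 = ((-75*1 - 29/24)*28)*183 = ((-75 - 29/24)*28)*183 = -1829/24*28*183 = -12803/6*183 = -780983/2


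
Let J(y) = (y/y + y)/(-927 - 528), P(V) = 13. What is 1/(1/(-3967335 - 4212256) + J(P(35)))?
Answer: -11901304905/114515729 ≈ -103.93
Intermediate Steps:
J(y) = -1/1455 - y/1455 (J(y) = (1 + y)/(-1455) = (1 + y)*(-1/1455) = -1/1455 - y/1455)
1/(1/(-3967335 - 4212256) + J(P(35))) = 1/(1/(-3967335 - 4212256) + (-1/1455 - 1/1455*13)) = 1/(1/(-8179591) + (-1/1455 - 13/1455)) = 1/(-1/8179591 - 14/1455) = 1/(-114515729/11901304905) = -11901304905/114515729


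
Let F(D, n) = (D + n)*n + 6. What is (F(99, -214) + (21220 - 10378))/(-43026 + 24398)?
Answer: -17729/9314 ≈ -1.9035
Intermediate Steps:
F(D, n) = 6 + n*(D + n) (F(D, n) = n*(D + n) + 6 = 6 + n*(D + n))
(F(99, -214) + (21220 - 10378))/(-43026 + 24398) = ((6 + (-214)**2 + 99*(-214)) + (21220 - 10378))/(-43026 + 24398) = ((6 + 45796 - 21186) + 10842)/(-18628) = (24616 + 10842)*(-1/18628) = 35458*(-1/18628) = -17729/9314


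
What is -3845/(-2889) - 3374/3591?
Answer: 21481/54891 ≈ 0.39134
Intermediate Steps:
-3845/(-2889) - 3374/3591 = -3845*(-1/2889) - 3374*1/3591 = 3845/2889 - 482/513 = 21481/54891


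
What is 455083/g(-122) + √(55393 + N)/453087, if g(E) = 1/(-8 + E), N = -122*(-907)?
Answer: -59160790 + √166047/453087 ≈ -5.9161e+7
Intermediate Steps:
N = 110654
455083/g(-122) + √(55393 + N)/453087 = 455083/(1/(-8 - 122)) + √(55393 + 110654)/453087 = 455083/(1/(-130)) + √166047*(1/453087) = 455083/(-1/130) + √166047/453087 = 455083*(-130) + √166047/453087 = -59160790 + √166047/453087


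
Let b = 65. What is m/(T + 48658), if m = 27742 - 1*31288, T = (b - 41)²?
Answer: -1773/24617 ≈ -0.072023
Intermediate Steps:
T = 576 (T = (65 - 41)² = 24² = 576)
m = -3546 (m = 27742 - 31288 = -3546)
m/(T + 48658) = -3546/(576 + 48658) = -3546/49234 = -3546*1/49234 = -1773/24617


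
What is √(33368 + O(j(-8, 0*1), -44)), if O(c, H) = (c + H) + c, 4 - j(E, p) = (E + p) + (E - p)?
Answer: 2*√8341 ≈ 182.66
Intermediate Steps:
j(E, p) = 4 - 2*E (j(E, p) = 4 - ((E + p) + (E - p)) = 4 - 2*E)
O(c, H) = H + 2*c (O(c, H) = (H + c) + c = H + 2*c)
√(33368 + O(j(-8, 0*1), -44)) = √(33368 + (-44 + 2*(4 - 2*(-8)))) = √(33368 + (-44 + 2*(4 + 16))) = √(33368 + (-44 + 2*20)) = √(33368 + (-44 + 40)) = √(33368 - 4) = √33364 = 2*√8341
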